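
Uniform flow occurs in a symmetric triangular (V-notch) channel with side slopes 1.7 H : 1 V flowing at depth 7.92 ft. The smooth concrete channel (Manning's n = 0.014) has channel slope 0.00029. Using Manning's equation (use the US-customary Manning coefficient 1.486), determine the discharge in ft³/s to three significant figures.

437 ft³/s

A = z·y² = 1.7×7.92² = 106.6 ft²
P = 2y√(1+z²) = 2×7.92×√(1+1.7²) = 31.24 ft
R = A/P = 106.6/31.24 = 3.413 ft
Q = (1.486/n)·A·R^(2/3)·S^(1/2) = (1.486/0.014) × 106.6 × 3.413^(2/3) × 0.00029^(1/2) = 437.0 ft³/s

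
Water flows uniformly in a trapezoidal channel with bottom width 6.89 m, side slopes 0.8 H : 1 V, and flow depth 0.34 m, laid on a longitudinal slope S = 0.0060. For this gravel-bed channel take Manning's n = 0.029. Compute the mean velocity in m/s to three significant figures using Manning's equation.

1.23 m/s

A = (b + z·y)·y = (6.89 + 0.8×0.34)×0.34 = 2.435 m²
P = b + 2y√(1+z²) = 6.89 + 2×0.34×√(1+0.8²) = 7.761 m
R = A/P = 2.435/7.761 = 0.3138 m
Q = (1/n)·A·R^(2/3)·S^(1/2) = (1/0.029) × 2.435 × 0.3138^(2/3) × 0.0060^(1/2) = 3.003 m³/s
V = Q/A = 3.003/2.435 = 1.233 m/s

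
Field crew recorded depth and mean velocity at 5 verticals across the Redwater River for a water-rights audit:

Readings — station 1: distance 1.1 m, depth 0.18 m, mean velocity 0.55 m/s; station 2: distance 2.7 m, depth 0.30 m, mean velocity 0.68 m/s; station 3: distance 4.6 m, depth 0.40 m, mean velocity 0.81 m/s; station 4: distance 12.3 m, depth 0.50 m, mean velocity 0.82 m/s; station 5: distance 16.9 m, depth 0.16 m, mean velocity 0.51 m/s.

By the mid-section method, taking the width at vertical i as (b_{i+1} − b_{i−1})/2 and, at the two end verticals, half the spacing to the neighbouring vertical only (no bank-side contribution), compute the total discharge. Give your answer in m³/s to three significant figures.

w_1 = (2.7 − 1.1)/2 = 0.8 m; q_1 = 0.55 × 0.18 × 0.8 = 0.07920 m³/s
w_2 = (4.6 − 1.1)/2 = 1.75 m; q_2 = 0.68 × 0.30 × 1.75 = 0.3570 m³/s
w_3 = (12.3 − 2.7)/2 = 4.8 m; q_3 = 0.81 × 0.40 × 4.8 = 1.555 m³/s
w_4 = (16.9 − 4.6)/2 = 6.15 m; q_4 = 0.82 × 0.50 × 6.15 = 2.522 m³/s
w_5 = (16.9 − 12.3)/2 = 2.3 m; q_5 = 0.51 × 0.16 × 2.3 = 0.1877 m³/s
Q = Σ qᵢ = 4.701 m³/s

4.70 m³/s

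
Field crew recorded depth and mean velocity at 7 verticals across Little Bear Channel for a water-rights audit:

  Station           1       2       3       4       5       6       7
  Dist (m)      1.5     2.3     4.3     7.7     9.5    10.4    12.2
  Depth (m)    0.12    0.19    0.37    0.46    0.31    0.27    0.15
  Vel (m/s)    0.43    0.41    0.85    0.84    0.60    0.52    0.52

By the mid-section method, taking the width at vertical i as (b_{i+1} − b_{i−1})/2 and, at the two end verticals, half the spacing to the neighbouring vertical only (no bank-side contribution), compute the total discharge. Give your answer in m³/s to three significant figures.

2.49 m³/s

w_1 = (2.3 − 1.5)/2 = 0.4 m; q_1 = 0.43 × 0.12 × 0.4 = 0.02064 m³/s
w_2 = (4.3 − 1.5)/2 = 1.4 m; q_2 = 0.41 × 0.19 × 1.4 = 0.1091 m³/s
w_3 = (7.7 − 2.3)/2 = 2.7 m; q_3 = 0.85 × 0.37 × 2.7 = 0.8492 m³/s
w_4 = (9.5 − 4.3)/2 = 2.6 m; q_4 = 0.84 × 0.46 × 2.6 = 1.005 m³/s
w_5 = (10.4 − 7.7)/2 = 1.35 m; q_5 = 0.60 × 0.31 × 1.35 = 0.2511 m³/s
w_6 = (12.2 − 9.5)/2 = 1.35 m; q_6 = 0.52 × 0.27 × 1.35 = 0.1895 m³/s
w_7 = (12.2 − 10.4)/2 = 0.9 m; q_7 = 0.52 × 0.15 × 0.9 = 0.07020 m³/s
Q = Σ qᵢ = 2.494 m³/s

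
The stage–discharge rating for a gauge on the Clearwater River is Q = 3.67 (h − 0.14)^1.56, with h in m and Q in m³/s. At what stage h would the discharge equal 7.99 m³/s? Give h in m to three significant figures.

1.79 m

h − h₀ = (Q/C)^(1/b) = (7.99/3.67)^(1/1.56) = 1.647 m
h = 0.14 + 1.647 = 1.787 m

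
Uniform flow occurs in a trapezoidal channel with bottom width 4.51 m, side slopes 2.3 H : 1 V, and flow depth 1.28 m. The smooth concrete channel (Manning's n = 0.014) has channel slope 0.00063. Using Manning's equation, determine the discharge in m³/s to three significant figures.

15.6 m³/s

A = (b + z·y)·y = (4.51 + 2.3×1.28)×1.28 = 9.541 m²
P = b + 2y√(1+z²) = 4.51 + 2×1.28×√(1+2.3²) = 10.93 m
R = A/P = 9.541/10.93 = 0.8729 m
Q = (1/n)·A·R^(2/3)·S^(1/2) = (1/0.014) × 9.541 × 0.8729^(2/3) × 0.00063^(1/2) = 15.62 m³/s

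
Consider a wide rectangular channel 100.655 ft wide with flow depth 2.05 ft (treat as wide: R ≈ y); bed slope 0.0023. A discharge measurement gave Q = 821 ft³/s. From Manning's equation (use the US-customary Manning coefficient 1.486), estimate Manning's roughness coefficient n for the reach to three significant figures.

0.0289

A = b·y = 100.655 × 2.05 = 206.3 ft²
Wide channel: R ≈ y = 2.05 ft
n = (1.486/Q)·A·R^(2/3)·S^(1/2) = (1.486/821) × 206.3 × 1.614 × 0.04796 = 0.02890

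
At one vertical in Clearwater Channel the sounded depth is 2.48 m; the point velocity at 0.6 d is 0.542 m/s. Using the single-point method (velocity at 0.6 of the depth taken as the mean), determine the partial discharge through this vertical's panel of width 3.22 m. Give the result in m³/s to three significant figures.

4.33 m³/s

v̄ = v₀.₆ = 0.542 m/s
q = v̄ × d × w = 0.5420 × 2.48 × 3.22 = 4.328 m³/s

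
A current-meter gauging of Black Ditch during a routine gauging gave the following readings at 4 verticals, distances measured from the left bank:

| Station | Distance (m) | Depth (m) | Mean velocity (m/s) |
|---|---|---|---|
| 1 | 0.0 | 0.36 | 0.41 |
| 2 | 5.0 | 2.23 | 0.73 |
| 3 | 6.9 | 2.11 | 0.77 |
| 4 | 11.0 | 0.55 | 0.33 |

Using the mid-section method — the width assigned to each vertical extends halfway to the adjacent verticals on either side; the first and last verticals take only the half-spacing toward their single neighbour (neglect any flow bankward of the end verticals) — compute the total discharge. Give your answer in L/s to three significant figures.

w_1 = (5.0 − 0.0)/2 = 2.5 m; q_1 = 0.41 × 0.36 × 2.5 = 0.3690 m³/s
w_2 = (6.9 − 0.0)/2 = 3.45 m; q_2 = 0.73 × 2.23 × 3.45 = 5.616 m³/s
w_3 = (11.0 − 5.0)/2 = 3 m; q_3 = 0.77 × 2.11 × 3 = 4.874 m³/s
w_4 = (11.0 − 6.9)/2 = 2.05 m; q_4 = 0.33 × 0.55 × 2.05 = 0.3721 m³/s
Q = Σ qᵢ = 11.23 m³/s
= 11.23 × 1000 = 11230 L/s

11200 L/s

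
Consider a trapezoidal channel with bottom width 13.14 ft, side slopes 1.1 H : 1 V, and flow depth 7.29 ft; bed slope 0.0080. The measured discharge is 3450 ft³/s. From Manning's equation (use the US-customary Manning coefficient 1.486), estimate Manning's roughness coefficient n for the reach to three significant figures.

A = (b + z·y)·y = (13.14 + 1.1×7.29)×7.29 = 154.2 ft²
P = b + 2y√(1+z²) = 13.14 + 2×7.29×√(1+1.1²) = 34.81 ft
R = A/P = 154.2/34.81 = 4.431 ft
n = (1.486/Q)·A·R^(2/3)·S^(1/2) = (1.486/3450) × 154.2 × 2.698 × 0.08944 = 0.01603

0.0160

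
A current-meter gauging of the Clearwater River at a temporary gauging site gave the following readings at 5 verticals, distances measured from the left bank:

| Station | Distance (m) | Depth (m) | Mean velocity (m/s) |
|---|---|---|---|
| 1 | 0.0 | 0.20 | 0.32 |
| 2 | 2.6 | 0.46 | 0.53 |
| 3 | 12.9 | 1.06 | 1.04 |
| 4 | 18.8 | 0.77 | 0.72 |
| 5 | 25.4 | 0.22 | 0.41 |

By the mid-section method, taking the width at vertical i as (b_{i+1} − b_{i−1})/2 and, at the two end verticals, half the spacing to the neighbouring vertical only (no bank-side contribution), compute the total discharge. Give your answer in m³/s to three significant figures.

14.3 m³/s

w_1 = (2.6 − 0.0)/2 = 1.3 m; q_1 = 0.32 × 0.20 × 1.3 = 0.08320 m³/s
w_2 = (12.9 − 0.0)/2 = 6.45 m; q_2 = 0.53 × 0.46 × 6.45 = 1.573 m³/s
w_3 = (18.8 − 2.6)/2 = 8.1 m; q_3 = 1.04 × 1.06 × 8.1 = 8.929 m³/s
w_4 = (25.4 − 12.9)/2 = 6.25 m; q_4 = 0.72 × 0.77 × 6.25 = 3.465 m³/s
w_5 = (25.4 − 18.8)/2 = 3.3 m; q_5 = 0.41 × 0.22 × 3.3 = 0.2977 m³/s
Q = Σ qᵢ = 14.35 m³/s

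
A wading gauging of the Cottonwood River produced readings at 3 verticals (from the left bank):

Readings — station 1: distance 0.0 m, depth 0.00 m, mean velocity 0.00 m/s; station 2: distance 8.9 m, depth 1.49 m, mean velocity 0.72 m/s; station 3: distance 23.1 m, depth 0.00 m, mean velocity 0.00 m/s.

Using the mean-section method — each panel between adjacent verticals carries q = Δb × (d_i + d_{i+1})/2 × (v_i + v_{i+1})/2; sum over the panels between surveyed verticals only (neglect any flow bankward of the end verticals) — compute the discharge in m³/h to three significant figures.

Panel 1-2: Δb = 8.9 m, d̄ = (0.00+1.49)/2 = 0.745, v̄ = (0.00+0.72)/2 = 0.36 → q = 8.9×0.745×0.36 = 2.387 m³/s
Panel 2-3: Δb = 14.2 m, d̄ = (1.49+0.00)/2 = 0.745, v̄ = (0.72+0.00)/2 = 0.36 → q = 14.2×0.745×0.36 = 3.808 m³/s
Q = Σ q = 6.195 m³/s
= 6.195 × 3600 = 22300 m³/h

22300 m³/h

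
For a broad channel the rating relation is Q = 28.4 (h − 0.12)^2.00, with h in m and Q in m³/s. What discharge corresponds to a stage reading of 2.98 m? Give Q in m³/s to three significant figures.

232 m³/s

Q = 28.4 × (2.98 − 0.12)^2.00 = 28.4 × 2.86^2.00 = 232.3 m³/s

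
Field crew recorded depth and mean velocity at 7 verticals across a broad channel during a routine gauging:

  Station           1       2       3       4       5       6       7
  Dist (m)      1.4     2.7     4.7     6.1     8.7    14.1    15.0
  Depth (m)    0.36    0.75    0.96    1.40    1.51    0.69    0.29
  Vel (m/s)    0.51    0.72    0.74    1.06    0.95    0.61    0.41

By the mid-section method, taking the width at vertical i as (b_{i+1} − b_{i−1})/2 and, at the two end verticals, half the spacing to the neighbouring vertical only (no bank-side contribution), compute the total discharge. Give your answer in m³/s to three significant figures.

w_1 = (2.7 − 1.4)/2 = 0.65 m; q_1 = 0.51 × 0.36 × 0.65 = 0.1193 m³/s
w_2 = (4.7 − 1.4)/2 = 1.65 m; q_2 = 0.72 × 0.75 × 1.65 = 0.8910 m³/s
w_3 = (6.1 − 2.7)/2 = 1.7 m; q_3 = 0.74 × 0.96 × 1.7 = 1.208 m³/s
w_4 = (8.7 − 4.7)/2 = 2 m; q_4 = 1.06 × 1.40 × 2 = 2.968 m³/s
w_5 = (14.1 − 6.1)/2 = 4 m; q_5 = 0.95 × 1.51 × 4 = 5.738 m³/s
w_6 = (15.0 − 8.7)/2 = 3.15 m; q_6 = 0.61 × 0.69 × 3.15 = 1.326 m³/s
w_7 = (15.0 − 14.1)/2 = 0.45 m; q_7 = 0.41 × 0.29 × 0.45 = 0.05351 m³/s
Q = Σ qᵢ = 12.30 m³/s

12.3 m³/s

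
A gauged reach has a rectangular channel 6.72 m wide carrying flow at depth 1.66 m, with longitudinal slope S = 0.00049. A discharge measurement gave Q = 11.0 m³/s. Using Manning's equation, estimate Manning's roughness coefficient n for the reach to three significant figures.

0.0241

A = b·y = 6.72 × 1.66 = 11.16 m²
P = b + 2y = 6.72 + 2×1.66 = 10.04 m
R = A/P = 11.16/10.04 = 1.111 m
n = (1/Q)·A·R^(2/3)·S^(1/2) = (1/11.0) × 11.16 × 1.073 × 0.02214 = 0.02408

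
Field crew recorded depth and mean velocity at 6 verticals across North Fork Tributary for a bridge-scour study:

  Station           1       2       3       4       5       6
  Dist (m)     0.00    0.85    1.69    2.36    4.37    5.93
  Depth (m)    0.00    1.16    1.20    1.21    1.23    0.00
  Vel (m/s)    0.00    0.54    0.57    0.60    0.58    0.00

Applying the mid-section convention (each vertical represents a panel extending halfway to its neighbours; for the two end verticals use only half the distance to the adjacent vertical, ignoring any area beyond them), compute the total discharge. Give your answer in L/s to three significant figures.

w_2 = (1.69 − 0.00)/2 = 0.845 m; q_2 = 0.54 × 1.16 × 0.845 = 0.5293 m³/s
w_3 = (2.36 − 0.85)/2 = 0.755 m; q_3 = 0.57 × 1.20 × 0.755 = 0.5164 m³/s
w_4 = (4.37 − 1.69)/2 = 1.34 m; q_4 = 0.60 × 1.21 × 1.34 = 0.9728 m³/s
w_5 = (5.93 − 2.36)/2 = 1.785 m; q_5 = 0.58 × 1.23 × 1.785 = 1.273 m³/s
Stations 1, 6 contribute zero (depth or velocity is 0).
Q = Σ qᵢ = 3.292 m³/s
= 3.292 × 1000 = 3292 L/s

3290 L/s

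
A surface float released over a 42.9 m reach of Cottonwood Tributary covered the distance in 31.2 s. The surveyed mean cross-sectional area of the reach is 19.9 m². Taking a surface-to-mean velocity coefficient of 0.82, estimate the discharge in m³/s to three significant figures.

v_surface = L / t̄ = 42.9 / 31.2 = 1.375 m/s
v_mean = 0.82 × 1.375 = 1.128 m/s
Q = A × v_mean = 19.9 × 1.128 = 22.44 m³/s

22.4 m³/s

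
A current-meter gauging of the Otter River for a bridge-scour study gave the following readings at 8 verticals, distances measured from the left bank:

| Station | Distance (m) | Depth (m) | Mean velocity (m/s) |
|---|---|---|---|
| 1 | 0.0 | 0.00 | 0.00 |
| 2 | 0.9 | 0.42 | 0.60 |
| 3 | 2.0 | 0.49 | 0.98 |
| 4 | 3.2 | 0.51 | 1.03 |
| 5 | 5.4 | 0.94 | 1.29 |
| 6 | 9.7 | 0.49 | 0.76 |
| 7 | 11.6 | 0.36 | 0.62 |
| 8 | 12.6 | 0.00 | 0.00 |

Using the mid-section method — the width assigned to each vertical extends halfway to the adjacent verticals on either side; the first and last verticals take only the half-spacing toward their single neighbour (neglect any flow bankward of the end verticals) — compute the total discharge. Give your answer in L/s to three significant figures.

7120 L/s

w_2 = (2.0 − 0.0)/2 = 1 m; q_2 = 0.60 × 0.42 × 1 = 0.2520 m³/s
w_3 = (3.2 − 0.9)/2 = 1.15 m; q_3 = 0.98 × 0.49 × 1.15 = 0.5522 m³/s
w_4 = (5.4 − 2.0)/2 = 1.7 m; q_4 = 1.03 × 0.51 × 1.7 = 0.8930 m³/s
w_5 = (9.7 − 3.2)/2 = 3.25 m; q_5 = 1.29 × 0.94 × 3.25 = 3.941 m³/s
w_6 = (11.6 − 5.4)/2 = 3.1 m; q_6 = 0.76 × 0.49 × 3.1 = 1.154 m³/s
w_7 = (12.6 − 9.7)/2 = 1.45 m; q_7 = 0.62 × 0.36 × 1.45 = 0.3236 m³/s
Stations 1, 8 contribute zero (depth or velocity is 0).
Q = Σ qᵢ = 7.116 m³/s
= 7.116 × 1000 = 7116 L/s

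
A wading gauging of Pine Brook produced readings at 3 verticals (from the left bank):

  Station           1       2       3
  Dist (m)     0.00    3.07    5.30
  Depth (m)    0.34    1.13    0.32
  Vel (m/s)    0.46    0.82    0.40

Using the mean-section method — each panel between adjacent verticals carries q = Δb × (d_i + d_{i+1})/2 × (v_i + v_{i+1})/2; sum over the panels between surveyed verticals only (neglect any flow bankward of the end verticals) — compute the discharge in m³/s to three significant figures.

2.43 m³/s

Panel 1-2: Δb = 3.07 m, d̄ = (0.34+1.13)/2 = 0.735, v̄ = (0.46+0.82)/2 = 0.64 → q = 3.07×0.735×0.64 = 1.444 m³/s
Panel 2-3: Δb = 2.23 m, d̄ = (1.13+0.32)/2 = 0.725, v̄ = (0.82+0.40)/2 = 0.61 → q = 2.23×0.725×0.61 = 0.9862 m³/s
Q = Σ q = 2.430 m³/s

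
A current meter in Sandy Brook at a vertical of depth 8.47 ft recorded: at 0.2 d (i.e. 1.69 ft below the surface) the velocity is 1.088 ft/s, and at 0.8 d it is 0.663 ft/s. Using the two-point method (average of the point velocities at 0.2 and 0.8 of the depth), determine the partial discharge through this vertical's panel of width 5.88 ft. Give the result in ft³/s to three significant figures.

v̄ = (1.088 + 0.663) / 2 = 0.8755 ft/s
q = v̄ × d × w = 0.8755 × 8.47 × 5.88 = 43.60 ft³/s

43.6 ft³/s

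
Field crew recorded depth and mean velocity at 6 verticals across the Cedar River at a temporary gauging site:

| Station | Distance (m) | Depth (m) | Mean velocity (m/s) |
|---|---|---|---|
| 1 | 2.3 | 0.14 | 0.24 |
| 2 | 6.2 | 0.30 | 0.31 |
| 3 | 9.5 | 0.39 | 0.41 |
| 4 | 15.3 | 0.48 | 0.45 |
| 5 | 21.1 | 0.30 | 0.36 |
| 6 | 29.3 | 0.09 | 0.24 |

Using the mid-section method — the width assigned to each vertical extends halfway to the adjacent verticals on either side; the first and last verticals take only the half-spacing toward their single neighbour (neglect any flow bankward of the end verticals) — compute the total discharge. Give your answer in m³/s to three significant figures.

w_1 = (6.2 − 2.3)/2 = 1.95 m; q_1 = 0.24 × 0.14 × 1.95 = 0.06552 m³/s
w_2 = (9.5 − 2.3)/2 = 3.6 m; q_2 = 0.31 × 0.30 × 3.6 = 0.3348 m³/s
w_3 = (15.3 − 6.2)/2 = 4.55 m; q_3 = 0.41 × 0.39 × 4.55 = 0.7275 m³/s
w_4 = (21.1 − 9.5)/2 = 5.8 m; q_4 = 0.45 × 0.48 × 5.8 = 1.253 m³/s
w_5 = (29.3 − 15.3)/2 = 7 m; q_5 = 0.36 × 0.30 × 7 = 0.7560 m³/s
w_6 = (29.3 − 21.1)/2 = 4.1 m; q_6 = 0.24 × 0.09 × 4.1 = 0.08856 m³/s
Q = Σ qᵢ = 3.225 m³/s

3.23 m³/s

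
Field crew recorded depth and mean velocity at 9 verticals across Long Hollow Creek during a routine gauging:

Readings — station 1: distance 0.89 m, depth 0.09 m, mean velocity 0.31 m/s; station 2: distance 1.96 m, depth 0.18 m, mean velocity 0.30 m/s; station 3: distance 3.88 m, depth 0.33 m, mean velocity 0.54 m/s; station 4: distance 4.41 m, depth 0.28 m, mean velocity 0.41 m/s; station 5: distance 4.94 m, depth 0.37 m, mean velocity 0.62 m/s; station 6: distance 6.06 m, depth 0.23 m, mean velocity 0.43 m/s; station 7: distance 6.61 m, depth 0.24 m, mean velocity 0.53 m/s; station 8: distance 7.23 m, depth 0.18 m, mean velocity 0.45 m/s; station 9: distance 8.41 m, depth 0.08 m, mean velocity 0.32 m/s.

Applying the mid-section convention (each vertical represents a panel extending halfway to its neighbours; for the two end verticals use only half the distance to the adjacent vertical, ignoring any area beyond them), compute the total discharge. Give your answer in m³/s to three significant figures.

0.809 m³/s

w_1 = (1.96 − 0.89)/2 = 0.535 m; q_1 = 0.31 × 0.09 × 0.535 = 0.01493 m³/s
w_2 = (3.88 − 0.89)/2 = 1.495 m; q_2 = 0.30 × 0.18 × 1.495 = 0.08073 m³/s
w_3 = (4.41 − 1.96)/2 = 1.225 m; q_3 = 0.54 × 0.33 × 1.225 = 0.2183 m³/s
w_4 = (4.94 − 3.88)/2 = 0.53 m; q_4 = 0.41 × 0.28 × 0.53 = 0.06084 m³/s
w_5 = (6.06 − 4.41)/2 = 0.825 m; q_5 = 0.62 × 0.37 × 0.825 = 0.1893 m³/s
w_6 = (6.61 − 4.94)/2 = 0.835 m; q_6 = 0.43 × 0.23 × 0.835 = 0.08258 m³/s
w_7 = (7.23 − 6.06)/2 = 0.585 m; q_7 = 0.53 × 0.24 × 0.585 = 0.07441 m³/s
w_8 = (8.41 − 6.61)/2 = 0.9 m; q_8 = 0.45 × 0.18 × 0.9 = 0.07290 m³/s
w_9 = (8.41 − 7.23)/2 = 0.59 m; q_9 = 0.32 × 0.08 × 0.59 = 0.01510 m³/s
Q = Σ qᵢ = 0.8090 m³/s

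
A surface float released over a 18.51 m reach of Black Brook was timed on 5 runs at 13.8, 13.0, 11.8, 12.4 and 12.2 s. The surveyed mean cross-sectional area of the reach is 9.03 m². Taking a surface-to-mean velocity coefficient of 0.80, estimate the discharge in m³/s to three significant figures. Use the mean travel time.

t̄ = (13.8 + 13.0 + 11.8 + 12.4 + 12.2) / 5 = 12.64 s
v_surface = L / t̄ = 18.51 / 12.64 = 1.464 m/s
v_mean = 0.80 × 1.464 = 1.172 m/s
Q = A × v_mean = 9.03 × 1.172 = 10.58 m³/s

10.6 m³/s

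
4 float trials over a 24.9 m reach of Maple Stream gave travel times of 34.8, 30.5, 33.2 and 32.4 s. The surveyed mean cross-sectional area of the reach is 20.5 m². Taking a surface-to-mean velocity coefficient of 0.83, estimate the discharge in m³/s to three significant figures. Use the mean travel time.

12.9 m³/s

t̄ = (34.8 + 30.5 + 33.2 + 32.4) / 4 = 32.725 s
v_surface = L / t̄ = 24.9 / 32.725 = 0.7609 m/s
v_mean = 0.83 × 0.7609 = 0.6315 m/s
Q = A × v_mean = 20.5 × 0.6315 = 12.95 m³/s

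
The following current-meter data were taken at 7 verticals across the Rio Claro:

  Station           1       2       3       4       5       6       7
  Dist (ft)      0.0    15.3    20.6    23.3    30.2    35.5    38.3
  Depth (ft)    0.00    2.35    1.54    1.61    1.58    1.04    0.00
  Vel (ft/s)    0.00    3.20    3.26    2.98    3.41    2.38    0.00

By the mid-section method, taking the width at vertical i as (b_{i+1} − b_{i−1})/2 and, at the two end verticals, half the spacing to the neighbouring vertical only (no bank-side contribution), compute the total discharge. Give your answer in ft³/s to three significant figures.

163 ft³/s

w_2 = (20.6 − 0.0)/2 = 10.3 ft; q_2 = 3.20 × 2.35 × 10.3 = 77.46 ft³/s
w_3 = (23.3 − 15.3)/2 = 4 ft; q_3 = 3.26 × 1.54 × 4 = 20.08 ft³/s
w_4 = (30.2 − 20.6)/2 = 4.8 ft; q_4 = 2.98 × 1.61 × 4.8 = 23.03 ft³/s
w_5 = (35.5 − 23.3)/2 = 6.1 ft; q_5 = 3.41 × 1.58 × 6.1 = 32.87 ft³/s
w_6 = (38.3 − 30.2)/2 = 4.05 ft; q_6 = 2.38 × 1.04 × 4.05 = 10.02 ft³/s
Stations 1, 7 contribute zero (depth or velocity is 0).
Q = Σ qᵢ = 163.5 ft³/s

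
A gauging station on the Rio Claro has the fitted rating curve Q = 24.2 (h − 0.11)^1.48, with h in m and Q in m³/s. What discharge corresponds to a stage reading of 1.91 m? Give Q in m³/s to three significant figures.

Q = 24.2 × (1.91 − 0.11)^1.48 = 24.2 × 1.8^1.48 = 57.76 m³/s

57.8 m³/s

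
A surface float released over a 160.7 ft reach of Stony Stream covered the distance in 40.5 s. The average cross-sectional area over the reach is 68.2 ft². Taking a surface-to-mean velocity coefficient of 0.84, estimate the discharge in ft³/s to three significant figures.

v_surface = L / t̄ = 160.7 / 40.5 = 3.968 ft/s
v_mean = 0.84 × 3.968 = 3.333 ft/s
Q = A × v_mean = 68.2 × 3.333 = 227.3 ft³/s

227 ft³/s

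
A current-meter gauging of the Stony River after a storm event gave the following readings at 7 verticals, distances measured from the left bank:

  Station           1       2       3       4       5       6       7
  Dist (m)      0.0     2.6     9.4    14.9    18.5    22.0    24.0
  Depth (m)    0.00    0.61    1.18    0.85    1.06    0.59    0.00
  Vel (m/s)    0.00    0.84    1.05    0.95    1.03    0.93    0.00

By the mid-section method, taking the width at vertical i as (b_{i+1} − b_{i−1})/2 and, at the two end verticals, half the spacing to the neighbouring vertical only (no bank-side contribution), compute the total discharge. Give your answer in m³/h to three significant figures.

w_2 = (9.4 − 0.0)/2 = 4.7 m; q_2 = 0.84 × 0.61 × 4.7 = 2.408 m³/s
w_3 = (14.9 − 2.6)/2 = 6.15 m; q_3 = 1.05 × 1.18 × 6.15 = 7.620 m³/s
w_4 = (18.5 − 9.4)/2 = 4.55 m; q_4 = 0.95 × 0.85 × 4.55 = 3.674 m³/s
w_5 = (22.0 − 14.9)/2 = 3.55 m; q_5 = 1.03 × 1.06 × 3.55 = 3.876 m³/s
w_6 = (24.0 − 18.5)/2 = 2.75 m; q_6 = 0.93 × 0.59 × 2.75 = 1.509 m³/s
Stations 1, 7 contribute zero (depth or velocity is 0).
Q = Σ qᵢ = 19.09 m³/s
= 19.09 × 3600 = 68710 m³/h

68700 m³/h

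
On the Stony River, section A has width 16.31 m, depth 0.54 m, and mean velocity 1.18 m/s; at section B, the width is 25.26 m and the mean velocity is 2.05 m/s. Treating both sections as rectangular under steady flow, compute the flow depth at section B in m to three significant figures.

Q = A₁V₁ = (16.31×0.54) × 1.18 = 10.39 m³/s
d₂ = Q/(b₂ V₂) = 10.39/(25.26×2.05) = 0.2007 m

0.201 m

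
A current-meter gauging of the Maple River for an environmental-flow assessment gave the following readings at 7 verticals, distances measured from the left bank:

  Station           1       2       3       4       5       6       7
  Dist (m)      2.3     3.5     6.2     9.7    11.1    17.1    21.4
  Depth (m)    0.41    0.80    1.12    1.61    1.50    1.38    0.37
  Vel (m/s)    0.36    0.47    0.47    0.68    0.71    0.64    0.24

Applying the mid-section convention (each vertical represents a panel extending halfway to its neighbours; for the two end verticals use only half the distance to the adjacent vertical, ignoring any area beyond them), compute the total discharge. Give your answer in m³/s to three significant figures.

w_1 = (3.5 − 2.3)/2 = 0.6 m; q_1 = 0.36 × 0.41 × 0.6 = 0.08856 m³/s
w_2 = (6.2 − 2.3)/2 = 1.95 m; q_2 = 0.47 × 0.80 × 1.95 = 0.7332 m³/s
w_3 = (9.7 − 3.5)/2 = 3.1 m; q_3 = 0.47 × 1.12 × 3.1 = 1.632 m³/s
w_4 = (11.1 − 6.2)/2 = 2.45 m; q_4 = 0.68 × 1.61 × 2.45 = 2.682 m³/s
w_5 = (17.1 − 9.7)/2 = 3.7 m; q_5 = 0.71 × 1.50 × 3.7 = 3.941 m³/s
w_6 = (21.4 − 11.1)/2 = 5.15 m; q_6 = 0.64 × 1.38 × 5.15 = 4.548 m³/s
w_7 = (21.4 − 17.1)/2 = 2.15 m; q_7 = 0.24 × 0.37 × 2.15 = 0.1909 m³/s
Q = Σ qᵢ = 13.82 m³/s

13.8 m³/s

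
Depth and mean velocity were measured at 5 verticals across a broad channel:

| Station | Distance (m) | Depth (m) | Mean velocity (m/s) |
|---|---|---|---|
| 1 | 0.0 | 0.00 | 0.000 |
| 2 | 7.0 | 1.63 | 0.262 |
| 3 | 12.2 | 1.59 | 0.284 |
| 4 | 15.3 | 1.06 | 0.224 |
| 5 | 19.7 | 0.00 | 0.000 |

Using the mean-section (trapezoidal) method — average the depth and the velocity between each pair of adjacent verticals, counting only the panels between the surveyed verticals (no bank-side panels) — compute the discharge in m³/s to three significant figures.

4.34 m³/s

Panel 1-2: Δb = 7 m, d̄ = (0.00+1.63)/2 = 0.815, v̄ = (0.000+0.262)/2 = 0.131 → q = 7×0.815×0.131 = 0.7474 m³/s
Panel 2-3: Δb = 5.2 m, d̄ = (1.63+1.59)/2 = 1.61, v̄ = (0.262+0.284)/2 = 0.273 → q = 5.2×1.61×0.273 = 2.286 m³/s
Panel 3-4: Δb = 3.1 m, d̄ = (1.59+1.06)/2 = 1.325, v̄ = (0.284+0.224)/2 = 0.254 → q = 3.1×1.325×0.254 = 1.043 m³/s
Panel 4-5: Δb = 4.4 m, d̄ = (1.06+0.00)/2 = 0.53, v̄ = (0.224+0.000)/2 = 0.112 → q = 4.4×0.53×0.112 = 0.2612 m³/s
Q = Σ q = 4.337 m³/s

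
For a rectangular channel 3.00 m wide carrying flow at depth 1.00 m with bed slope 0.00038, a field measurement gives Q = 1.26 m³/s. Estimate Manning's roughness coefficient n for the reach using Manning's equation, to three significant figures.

A = b·y = 3.00 × 1.00 = 3.000 m²
P = b + 2y = 3.00 + 2×1.00 = 5.000 m
R = A/P = 3.000/5.000 = 0.6000 m
n = (1/Q)·A·R^(2/3)·S^(1/2) = (1/1.26) × 3.000 × 0.7114 × 0.01949 = 0.03302

0.0330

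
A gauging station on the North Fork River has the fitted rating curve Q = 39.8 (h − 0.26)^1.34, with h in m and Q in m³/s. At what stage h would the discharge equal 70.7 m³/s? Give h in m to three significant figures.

1.80 m

h − h₀ = (Q/C)^(1/b) = (70.7/39.8)^(1/1.34) = 1.535 m
h = 0.26 + 1.535 = 1.795 m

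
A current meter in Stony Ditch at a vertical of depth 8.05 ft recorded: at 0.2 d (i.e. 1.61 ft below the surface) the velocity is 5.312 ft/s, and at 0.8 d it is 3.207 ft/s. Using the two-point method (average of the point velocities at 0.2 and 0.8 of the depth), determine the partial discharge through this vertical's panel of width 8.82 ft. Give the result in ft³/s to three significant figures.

302 ft³/s

v̄ = (5.312 + 3.207) / 2 = 4.260 ft/s
q = v̄ × d × w = 4.260 × 8.05 × 8.82 = 302.4 ft³/s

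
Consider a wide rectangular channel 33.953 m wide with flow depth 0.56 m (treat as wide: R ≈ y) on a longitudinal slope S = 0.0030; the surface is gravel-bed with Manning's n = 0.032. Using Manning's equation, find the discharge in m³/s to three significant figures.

22.1 m³/s

A = b·y = 33.953 × 0.56 = 19.01 m²
Wide channel: R ≈ y = 0.56 m
Q = (1/n)·A·R^(2/3)·S^(1/2) = (1/0.032) × 19.01 × 0.5600^(2/3) × 0.0030^(1/2) = 22.11 m³/s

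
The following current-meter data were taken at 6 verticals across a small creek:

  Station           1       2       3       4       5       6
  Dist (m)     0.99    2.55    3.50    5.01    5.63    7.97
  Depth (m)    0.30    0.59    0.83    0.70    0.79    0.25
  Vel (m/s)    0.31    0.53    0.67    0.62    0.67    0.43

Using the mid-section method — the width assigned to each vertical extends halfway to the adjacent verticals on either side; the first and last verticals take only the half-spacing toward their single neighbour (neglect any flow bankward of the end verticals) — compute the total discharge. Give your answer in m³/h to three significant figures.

w_1 = (2.55 − 0.99)/2 = 0.78 m; q_1 = 0.31 × 0.30 × 0.78 = 0.07254 m³/s
w_2 = (3.50 − 0.99)/2 = 1.255 m; q_2 = 0.53 × 0.59 × 1.255 = 0.3924 m³/s
w_3 = (5.01 − 2.55)/2 = 1.23 m; q_3 = 0.67 × 0.83 × 1.23 = 0.6840 m³/s
w_4 = (5.63 − 3.50)/2 = 1.065 m; q_4 = 0.62 × 0.70 × 1.065 = 0.4622 m³/s
w_5 = (7.97 − 5.01)/2 = 1.48 m; q_5 = 0.67 × 0.79 × 1.48 = 0.7834 m³/s
w_6 = (7.97 − 5.63)/2 = 1.17 m; q_6 = 0.43 × 0.25 × 1.17 = 0.1258 m³/s
Q = Σ qᵢ = 2.520 m³/s
= 2.520 × 3600 = 9073 m³/h

9070 m³/h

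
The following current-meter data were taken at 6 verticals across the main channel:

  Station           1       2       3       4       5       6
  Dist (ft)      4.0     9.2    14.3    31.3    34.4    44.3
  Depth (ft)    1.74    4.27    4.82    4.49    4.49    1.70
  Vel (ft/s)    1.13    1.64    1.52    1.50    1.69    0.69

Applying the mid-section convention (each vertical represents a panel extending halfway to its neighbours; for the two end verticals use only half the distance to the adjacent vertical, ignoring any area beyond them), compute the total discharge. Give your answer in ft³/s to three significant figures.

245 ft³/s

w_1 = (9.2 − 4.0)/2 = 2.6 ft; q_1 = 1.13 × 1.74 × 2.6 = 5.112 ft³/s
w_2 = (14.3 − 4.0)/2 = 5.15 ft; q_2 = 1.64 × 4.27 × 5.15 = 36.06 ft³/s
w_3 = (31.3 − 9.2)/2 = 11.05 ft; q_3 = 1.52 × 4.82 × 11.05 = 80.96 ft³/s
w_4 = (34.4 − 14.3)/2 = 10.05 ft; q_4 = 1.50 × 4.49 × 10.05 = 67.69 ft³/s
w_5 = (44.3 − 31.3)/2 = 6.5 ft; q_5 = 1.69 × 4.49 × 6.5 = 49.32 ft³/s
w_6 = (44.3 − 34.4)/2 = 4.95 ft; q_6 = 0.69 × 1.70 × 4.95 = 5.806 ft³/s
Q = Σ qᵢ = 244.9 ft³/s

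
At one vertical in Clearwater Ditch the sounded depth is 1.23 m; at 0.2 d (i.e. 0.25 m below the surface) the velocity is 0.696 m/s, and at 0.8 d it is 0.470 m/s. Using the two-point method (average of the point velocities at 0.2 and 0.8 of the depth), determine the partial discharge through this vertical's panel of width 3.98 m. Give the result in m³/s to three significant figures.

v̄ = (0.696 + 0.470) / 2 = 0.5830 m/s
q = v̄ × d × w = 0.5830 × 1.23 × 3.98 = 2.854 m³/s

2.85 m³/s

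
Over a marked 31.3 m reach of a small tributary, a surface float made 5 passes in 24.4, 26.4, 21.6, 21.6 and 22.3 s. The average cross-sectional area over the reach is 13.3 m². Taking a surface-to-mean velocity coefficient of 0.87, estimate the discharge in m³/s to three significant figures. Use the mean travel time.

15.6 m³/s

t̄ = (24.4 + 26.4 + 21.6 + 21.6 + 22.3) / 5 = 23.26 s
v_surface = L / t̄ = 31.3 / 23.26 = 1.346 m/s
v_mean = 0.87 × 1.346 = 1.171 m/s
Q = A × v_mean = 13.3 × 1.171 = 15.57 m³/s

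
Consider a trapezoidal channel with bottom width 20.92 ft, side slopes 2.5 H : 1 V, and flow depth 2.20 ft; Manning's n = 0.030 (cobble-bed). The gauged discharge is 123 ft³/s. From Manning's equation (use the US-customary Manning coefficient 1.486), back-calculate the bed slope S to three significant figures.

0.000850

A = (b + z·y)·y = (20.92 + 2.5×2.20)×2.20 = 58.12 ft²
P = b + 2y√(1+z²) = 20.92 + 2×2.20×√(1+2.5²) = 32.77 ft
R = A/P = 58.12/32.77 = 1.774 ft
S = (Q·n / (1.486·A·R^(2/3)))² = (123×0.030 / (1.486×58.12×1.465))² = 0.0008500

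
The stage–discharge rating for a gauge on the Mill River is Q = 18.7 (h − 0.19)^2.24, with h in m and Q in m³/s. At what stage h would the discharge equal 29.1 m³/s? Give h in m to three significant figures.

h − h₀ = (Q/C)^(1/b) = (29.1/18.7)^(1/2.24) = 1.218 m
h = 0.19 + 1.218 = 1.408 m

1.41 m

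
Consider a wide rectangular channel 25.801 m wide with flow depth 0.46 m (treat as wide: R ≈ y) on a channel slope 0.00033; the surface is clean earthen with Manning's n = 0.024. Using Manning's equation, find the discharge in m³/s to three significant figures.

A = b·y = 25.801 × 0.46 = 11.87 m²
Wide channel: R ≈ y = 0.46 m
Q = (1/n)·A·R^(2/3)·S^(1/2) = (1/0.024) × 11.87 × 0.4600^(2/3) × 0.00033^(1/2) = 5.353 m³/s

5.35 m³/s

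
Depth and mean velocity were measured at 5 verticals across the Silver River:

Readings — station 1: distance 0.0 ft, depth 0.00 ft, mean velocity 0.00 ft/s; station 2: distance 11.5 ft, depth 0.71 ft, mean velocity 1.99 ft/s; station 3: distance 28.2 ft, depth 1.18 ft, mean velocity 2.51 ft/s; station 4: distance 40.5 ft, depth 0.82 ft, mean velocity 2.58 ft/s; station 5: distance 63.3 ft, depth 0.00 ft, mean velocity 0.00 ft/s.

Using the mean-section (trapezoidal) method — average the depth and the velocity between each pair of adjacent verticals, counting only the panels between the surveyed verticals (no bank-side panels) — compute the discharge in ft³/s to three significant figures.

82.9 ft³/s

Panel 1-2: Δb = 11.5 ft, d̄ = (0.00+0.71)/2 = 0.355, v̄ = (0.00+1.99)/2 = 0.995 → q = 11.5×0.355×0.995 = 4.062 ft³/s
Panel 2-3: Δb = 16.7 ft, d̄ = (0.71+1.18)/2 = 0.945, v̄ = (1.99+2.51)/2 = 2.25 → q = 16.7×0.945×2.25 = 35.51 ft³/s
Panel 3-4: Δb = 12.3 ft, d̄ = (1.18+0.82)/2 = 1, v̄ = (2.51+2.58)/2 = 2.545 → q = 12.3×1×2.545 = 31.30 ft³/s
Panel 4-5: Δb = 22.8 ft, d̄ = (0.82+0.00)/2 = 0.41, v̄ = (2.58+0.00)/2 = 1.29 → q = 22.8×0.41×1.29 = 12.06 ft³/s
Q = Σ q = 82.93 ft³/s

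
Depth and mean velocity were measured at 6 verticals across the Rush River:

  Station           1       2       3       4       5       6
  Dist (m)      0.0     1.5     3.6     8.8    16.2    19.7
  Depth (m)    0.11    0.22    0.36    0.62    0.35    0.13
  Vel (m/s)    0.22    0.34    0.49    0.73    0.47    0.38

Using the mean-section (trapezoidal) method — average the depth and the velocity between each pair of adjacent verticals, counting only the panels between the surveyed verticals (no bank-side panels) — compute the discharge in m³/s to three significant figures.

4.39 m³/s

Panel 1-2: Δb = 1.5 m, d̄ = (0.11+0.22)/2 = 0.165, v̄ = (0.22+0.34)/2 = 0.28 → q = 1.5×0.165×0.28 = 0.06930 m³/s
Panel 2-3: Δb = 2.1 m, d̄ = (0.22+0.36)/2 = 0.29, v̄ = (0.34+0.49)/2 = 0.415 → q = 2.1×0.29×0.415 = 0.2527 m³/s
Panel 3-4: Δb = 5.2 m, d̄ = (0.36+0.62)/2 = 0.49, v̄ = (0.49+0.73)/2 = 0.61 → q = 5.2×0.49×0.61 = 1.554 m³/s
Panel 4-5: Δb = 7.4 m, d̄ = (0.62+0.35)/2 = 0.485, v̄ = (0.73+0.47)/2 = 0.6 → q = 7.4×0.485×0.6 = 2.153 m³/s
Panel 5-6: Δb = 3.5 m, d̄ = (0.35+0.13)/2 = 0.24, v̄ = (0.47+0.38)/2 = 0.425 → q = 3.5×0.24×0.425 = 0.3570 m³/s
Q = Σ q = 4.387 m³/s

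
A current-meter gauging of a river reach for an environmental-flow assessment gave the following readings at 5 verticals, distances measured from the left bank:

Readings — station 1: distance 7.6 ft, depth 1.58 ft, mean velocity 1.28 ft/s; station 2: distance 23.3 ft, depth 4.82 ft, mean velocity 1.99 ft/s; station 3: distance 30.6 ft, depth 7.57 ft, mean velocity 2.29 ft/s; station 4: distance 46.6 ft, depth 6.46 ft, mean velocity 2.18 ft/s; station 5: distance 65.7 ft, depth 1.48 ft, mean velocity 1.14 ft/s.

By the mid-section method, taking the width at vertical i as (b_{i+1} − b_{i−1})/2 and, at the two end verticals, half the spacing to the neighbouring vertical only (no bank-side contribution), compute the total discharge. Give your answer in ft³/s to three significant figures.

w_1 = (23.3 − 7.6)/2 = 7.85 ft; q_1 = 1.28 × 1.58 × 7.85 = 15.88 ft³/s
w_2 = (30.6 − 7.6)/2 = 11.5 ft; q_2 = 1.99 × 4.82 × 11.5 = 110.3 ft³/s
w_3 = (46.6 − 23.3)/2 = 11.65 ft; q_3 = 2.29 × 7.57 × 11.65 = 202.0 ft³/s
w_4 = (65.7 − 30.6)/2 = 17.55 ft; q_4 = 2.18 × 6.46 × 17.55 = 247.2 ft³/s
w_5 = (65.7 − 46.6)/2 = 9.55 ft; q_5 = 1.14 × 1.48 × 9.55 = 16.11 ft³/s
Q = Σ qᵢ = 591.4 ft³/s

591 ft³/s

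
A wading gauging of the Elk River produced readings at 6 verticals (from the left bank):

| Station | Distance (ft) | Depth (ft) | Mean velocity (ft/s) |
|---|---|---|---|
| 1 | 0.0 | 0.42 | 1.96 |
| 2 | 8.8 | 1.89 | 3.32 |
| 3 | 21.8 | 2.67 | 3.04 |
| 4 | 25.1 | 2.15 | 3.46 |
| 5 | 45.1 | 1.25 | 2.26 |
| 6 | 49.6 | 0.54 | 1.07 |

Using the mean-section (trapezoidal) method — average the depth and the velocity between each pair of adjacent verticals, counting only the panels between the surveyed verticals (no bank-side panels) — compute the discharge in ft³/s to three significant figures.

Panel 1-2: Δb = 8.8 ft, d̄ = (0.42+1.89)/2 = 1.155, v̄ = (1.96+3.32)/2 = 2.64 → q = 8.8×1.155×2.64 = 26.83 ft³/s
Panel 2-3: Δb = 13 ft, d̄ = (1.89+2.67)/2 = 2.28, v̄ = (3.32+3.04)/2 = 3.18 → q = 13×2.28×3.18 = 94.26 ft³/s
Panel 3-4: Δb = 3.3 ft, d̄ = (2.67+2.15)/2 = 2.41, v̄ = (3.04+3.46)/2 = 3.25 → q = 3.3×2.41×3.25 = 25.85 ft³/s
Panel 4-5: Δb = 20 ft, d̄ = (2.15+1.25)/2 = 1.7, v̄ = (3.46+2.26)/2 = 2.86 → q = 20×1.7×2.86 = 97.24 ft³/s
Panel 5-6: Δb = 4.5 ft, d̄ = (1.25+0.54)/2 = 0.895, v̄ = (2.26+1.07)/2 = 1.665 → q = 4.5×0.895×1.665 = 6.706 ft³/s
Q = Σ q = 250.9 ft³/s

251 ft³/s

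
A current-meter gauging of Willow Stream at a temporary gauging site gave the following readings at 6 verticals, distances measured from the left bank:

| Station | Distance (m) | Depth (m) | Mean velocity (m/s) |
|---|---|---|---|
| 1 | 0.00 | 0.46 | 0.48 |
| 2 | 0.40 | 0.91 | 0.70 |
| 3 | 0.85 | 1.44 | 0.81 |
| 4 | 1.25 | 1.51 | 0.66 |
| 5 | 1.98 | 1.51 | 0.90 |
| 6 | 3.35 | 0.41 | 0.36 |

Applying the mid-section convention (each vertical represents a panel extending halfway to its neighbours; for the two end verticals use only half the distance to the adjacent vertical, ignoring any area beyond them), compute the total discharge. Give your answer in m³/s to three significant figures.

w_1 = (0.40 − 0.00)/2 = 0.2 m; q_1 = 0.48 × 0.46 × 0.2 = 0.04416 m³/s
w_2 = (0.85 − 0.00)/2 = 0.425 m; q_2 = 0.70 × 0.91 × 0.425 = 0.2707 m³/s
w_3 = (1.25 − 0.40)/2 = 0.425 m; q_3 = 0.81 × 1.44 × 0.425 = 0.4957 m³/s
w_4 = (1.98 − 0.85)/2 = 0.565 m; q_4 = 0.66 × 1.51 × 0.565 = 0.5631 m³/s
w_5 = (3.35 − 1.25)/2 = 1.05 m; q_5 = 0.90 × 1.51 × 1.05 = 1.427 m³/s
w_6 = (3.35 − 1.98)/2 = 0.685 m; q_6 = 0.36 × 0.41 × 0.685 = 0.1011 m³/s
Q = Σ qᵢ = 2.902 m³/s

2.90 m³/s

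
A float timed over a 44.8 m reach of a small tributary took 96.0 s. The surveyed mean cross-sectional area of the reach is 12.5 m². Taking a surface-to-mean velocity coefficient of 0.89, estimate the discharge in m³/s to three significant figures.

5.19 m³/s

v_surface = L / t̄ = 44.8 / 96 = 0.4667 m/s
v_mean = 0.89 × 0.4667 = 0.4153 m/s
Q = A × v_mean = 12.5 × 0.4153 = 5.192 m³/s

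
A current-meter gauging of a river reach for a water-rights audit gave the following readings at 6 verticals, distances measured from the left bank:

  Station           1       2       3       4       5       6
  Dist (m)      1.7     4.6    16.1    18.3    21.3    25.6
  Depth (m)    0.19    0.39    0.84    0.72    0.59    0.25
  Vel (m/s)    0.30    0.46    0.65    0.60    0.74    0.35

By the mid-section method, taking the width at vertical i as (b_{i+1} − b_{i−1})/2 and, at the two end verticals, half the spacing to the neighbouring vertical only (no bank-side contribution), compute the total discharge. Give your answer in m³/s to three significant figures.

w_1 = (4.6 − 1.7)/2 = 1.45 m; q_1 = 0.30 × 0.19 × 1.45 = 0.08265 m³/s
w_2 = (16.1 − 1.7)/2 = 7.2 m; q_2 = 0.46 × 0.39 × 7.2 = 1.292 m³/s
w_3 = (18.3 − 4.6)/2 = 6.85 m; q_3 = 0.65 × 0.84 × 6.85 = 3.740 m³/s
w_4 = (21.3 − 16.1)/2 = 2.6 m; q_4 = 0.60 × 0.72 × 2.6 = 1.123 m³/s
w_5 = (25.6 − 18.3)/2 = 3.65 m; q_5 = 0.74 × 0.59 × 3.65 = 1.594 m³/s
w_6 = (25.6 − 21.3)/2 = 2.15 m; q_6 = 0.35 × 0.25 × 2.15 = 0.1881 m³/s
Q = Σ qᵢ = 8.019 m³/s

8.02 m³/s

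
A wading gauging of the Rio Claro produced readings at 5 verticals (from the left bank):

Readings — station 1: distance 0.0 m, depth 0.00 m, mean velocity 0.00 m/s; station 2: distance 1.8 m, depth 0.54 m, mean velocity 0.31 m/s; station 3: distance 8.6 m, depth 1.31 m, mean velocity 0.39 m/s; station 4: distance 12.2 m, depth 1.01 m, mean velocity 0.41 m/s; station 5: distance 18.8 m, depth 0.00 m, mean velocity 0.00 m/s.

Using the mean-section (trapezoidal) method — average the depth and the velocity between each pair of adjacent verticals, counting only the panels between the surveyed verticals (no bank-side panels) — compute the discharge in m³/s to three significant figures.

Panel 1-2: Δb = 1.8 m, d̄ = (0.00+0.54)/2 = 0.27, v̄ = (0.00+0.31)/2 = 0.155 → q = 1.8×0.27×0.155 = 0.07533 m³/s
Panel 2-3: Δb = 6.8 m, d̄ = (0.54+1.31)/2 = 0.925, v̄ = (0.31+0.39)/2 = 0.35 → q = 6.8×0.925×0.35 = 2.202 m³/s
Panel 3-4: Δb = 3.6 m, d̄ = (1.31+1.01)/2 = 1.16, v̄ = (0.39+0.41)/2 = 0.4 → q = 3.6×1.16×0.4 = 1.670 m³/s
Panel 4-5: Δb = 6.6 m, d̄ = (1.01+0.00)/2 = 0.505, v̄ = (0.41+0.00)/2 = 0.205 → q = 6.6×0.505×0.205 = 0.6833 m³/s
Q = Σ q = 4.630 m³/s

4.63 m³/s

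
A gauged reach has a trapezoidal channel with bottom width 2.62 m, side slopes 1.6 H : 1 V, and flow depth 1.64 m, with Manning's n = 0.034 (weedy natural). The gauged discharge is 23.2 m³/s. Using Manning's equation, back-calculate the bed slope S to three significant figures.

A = (b + z·y)·y = (2.62 + 1.6×1.64)×1.64 = 8.600 m²
P = b + 2y√(1+z²) = 2.62 + 2×1.64×√(1+1.6²) = 8.809 m
R = A/P = 8.600/8.809 = 0.9763 m
S = (Q·n / (1·A·R^(2/3)))² = (23.2×0.034 / (1×8.600×0.9842))² = 0.008685

0.00869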